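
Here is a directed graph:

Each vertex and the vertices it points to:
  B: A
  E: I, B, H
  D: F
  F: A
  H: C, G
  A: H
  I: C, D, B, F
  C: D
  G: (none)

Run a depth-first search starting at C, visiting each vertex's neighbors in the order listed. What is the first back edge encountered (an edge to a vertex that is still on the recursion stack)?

H->C

DFS from C (visiting each vertex's neighbors in the order listed); mark gray on enter, black on exit:
C gray
  D gray
    F gray
      A gray
        H gray
          H→C: C is gray → back edge
First back edge: H → C.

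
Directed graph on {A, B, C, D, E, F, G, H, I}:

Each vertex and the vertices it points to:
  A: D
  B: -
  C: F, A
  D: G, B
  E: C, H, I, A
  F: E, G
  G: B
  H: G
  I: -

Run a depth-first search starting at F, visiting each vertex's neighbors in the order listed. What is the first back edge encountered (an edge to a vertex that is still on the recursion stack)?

DFS from F (visiting each vertex's neighbors in the order listed); mark gray on enter, black on exit:
F gray
  E gray
    C gray
      C→F: F is gray → back edge
First back edge: C → F.

C->F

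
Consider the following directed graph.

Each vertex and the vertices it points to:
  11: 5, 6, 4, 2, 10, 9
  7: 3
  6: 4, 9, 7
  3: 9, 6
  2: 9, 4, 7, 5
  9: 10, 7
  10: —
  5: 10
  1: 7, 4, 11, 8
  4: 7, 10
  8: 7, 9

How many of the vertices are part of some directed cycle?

5

A vertex is on a directed cycle iff it belongs to a strongly connected component of size ≥ 2 (or has a self-loop).
The vertices on cycles are {3, 4, 6, 7, 9} — 5 in total.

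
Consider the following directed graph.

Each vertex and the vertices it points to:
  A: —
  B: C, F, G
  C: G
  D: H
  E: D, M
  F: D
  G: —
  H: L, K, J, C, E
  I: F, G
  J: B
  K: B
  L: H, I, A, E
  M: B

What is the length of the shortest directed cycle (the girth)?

2

For each vertex v, BFS finds the shortest path from v back to v.
The shortest such closed walk is H → L → H, length 2.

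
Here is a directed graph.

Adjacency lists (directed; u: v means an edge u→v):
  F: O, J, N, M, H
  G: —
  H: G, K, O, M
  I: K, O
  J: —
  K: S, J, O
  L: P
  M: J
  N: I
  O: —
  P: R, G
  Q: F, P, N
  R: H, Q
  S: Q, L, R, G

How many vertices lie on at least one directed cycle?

10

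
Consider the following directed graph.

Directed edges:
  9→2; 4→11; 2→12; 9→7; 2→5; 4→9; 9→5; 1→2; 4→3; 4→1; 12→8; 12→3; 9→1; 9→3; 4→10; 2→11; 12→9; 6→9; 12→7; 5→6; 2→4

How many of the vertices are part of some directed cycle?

7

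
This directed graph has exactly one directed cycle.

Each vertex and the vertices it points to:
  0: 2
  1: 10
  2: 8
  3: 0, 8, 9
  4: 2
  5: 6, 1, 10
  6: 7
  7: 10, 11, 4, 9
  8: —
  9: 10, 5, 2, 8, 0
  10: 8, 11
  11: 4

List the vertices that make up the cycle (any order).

DFS with gray/black marking from 9:
9 gray
  10 gray
    8 gray
    8 black
    11 gray
      4 gray
        2 gray
          2→8: 8 black — skip
        2 black
      4 black
    11 black
  10 black
  5 gray
    6 gray
      7 gray
        7→10: 10 black — skip
        7→11: 11 black — skip
        7→4: 4 black — skip
        7→9: 9 is gray → back edge
Back edge closes the cycle 9 → 5 → 6 → 7 → 9; its vertices are {5, 6, 7, 9}.

5, 6, 7, 9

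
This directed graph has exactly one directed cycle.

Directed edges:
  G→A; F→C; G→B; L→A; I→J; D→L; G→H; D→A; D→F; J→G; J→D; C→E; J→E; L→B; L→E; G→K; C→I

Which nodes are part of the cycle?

C, D, F, I, J

DFS with gray/black marking from J:
J gray
  E gray
  E black
  D gray
    F gray
      C gray
        C→E: E black — skip
        I gray
          I→J: J is gray → back edge
Back edge closes the cycle J → D → F → C → I → J; its vertices are {C, D, F, I, J}.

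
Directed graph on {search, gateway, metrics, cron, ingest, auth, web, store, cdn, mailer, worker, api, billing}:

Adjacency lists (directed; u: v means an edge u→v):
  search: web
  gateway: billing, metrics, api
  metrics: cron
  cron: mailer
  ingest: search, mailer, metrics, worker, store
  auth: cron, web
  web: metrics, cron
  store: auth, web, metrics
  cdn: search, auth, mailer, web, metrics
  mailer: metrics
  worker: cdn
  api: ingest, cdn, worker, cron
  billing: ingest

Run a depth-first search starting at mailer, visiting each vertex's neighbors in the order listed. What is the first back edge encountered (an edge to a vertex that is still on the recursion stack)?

DFS from mailer (visiting each vertex's neighbors in the order listed); mark gray on enter, black on exit:
mailer gray
  metrics gray
    cron gray
      cron→mailer: mailer is gray → back edge
First back edge: cron → mailer.

cron->mailer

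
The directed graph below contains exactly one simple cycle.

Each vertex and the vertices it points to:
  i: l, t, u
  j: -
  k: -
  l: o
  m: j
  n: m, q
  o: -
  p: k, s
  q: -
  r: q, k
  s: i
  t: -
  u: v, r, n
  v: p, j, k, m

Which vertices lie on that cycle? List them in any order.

i, p, s, u, v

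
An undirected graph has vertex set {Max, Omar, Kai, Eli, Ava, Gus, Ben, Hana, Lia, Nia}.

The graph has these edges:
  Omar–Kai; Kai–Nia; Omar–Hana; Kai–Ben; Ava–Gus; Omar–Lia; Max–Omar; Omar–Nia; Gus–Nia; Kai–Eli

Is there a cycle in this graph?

Yes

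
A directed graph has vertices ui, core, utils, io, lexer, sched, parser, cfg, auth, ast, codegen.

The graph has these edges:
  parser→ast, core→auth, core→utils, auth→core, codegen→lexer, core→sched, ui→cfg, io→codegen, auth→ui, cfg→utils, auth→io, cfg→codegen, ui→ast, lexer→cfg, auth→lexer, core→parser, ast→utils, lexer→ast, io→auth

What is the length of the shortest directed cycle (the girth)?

2

For each vertex v, BFS finds the shortest path from v back to v.
The shortest such closed walk is auth → io → auth, length 2.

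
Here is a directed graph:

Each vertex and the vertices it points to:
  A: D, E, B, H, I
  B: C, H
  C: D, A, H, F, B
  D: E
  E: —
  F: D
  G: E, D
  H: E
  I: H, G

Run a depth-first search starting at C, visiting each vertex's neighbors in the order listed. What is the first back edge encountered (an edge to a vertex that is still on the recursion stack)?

DFS from C (visiting each vertex's neighbors in the order listed); mark gray on enter, black on exit:
C gray
  D gray
    E gray
    E black
  D black
  A gray
    A→D: D black — skip
    A→E: E black — skip
    B gray
      B→C: C is gray → back edge
First back edge: B → C.

B→C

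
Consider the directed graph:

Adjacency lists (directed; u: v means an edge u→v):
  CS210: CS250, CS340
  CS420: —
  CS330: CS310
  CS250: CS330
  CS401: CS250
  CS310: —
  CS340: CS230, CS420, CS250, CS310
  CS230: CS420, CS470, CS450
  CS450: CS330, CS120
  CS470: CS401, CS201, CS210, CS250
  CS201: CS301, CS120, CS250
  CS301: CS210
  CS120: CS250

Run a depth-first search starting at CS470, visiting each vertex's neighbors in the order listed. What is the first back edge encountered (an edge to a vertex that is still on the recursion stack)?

DFS from CS470 (visiting each vertex's neighbors in the order listed); mark gray on enter, black on exit:
CS470 gray
  CS401 gray
    CS250 gray
      CS330 gray
        CS310 gray
        CS310 black
      CS330 black
    CS250 black
  CS401 black
  CS201 gray
    CS301 gray
      CS210 gray
        CS210→CS250: CS250 black — skip
        CS340 gray
          CS230 gray
            CS420 gray
            CS420 black
            CS230→CS470: CS470 is gray → back edge
First back edge: CS230 → CS470.

CS230→CS470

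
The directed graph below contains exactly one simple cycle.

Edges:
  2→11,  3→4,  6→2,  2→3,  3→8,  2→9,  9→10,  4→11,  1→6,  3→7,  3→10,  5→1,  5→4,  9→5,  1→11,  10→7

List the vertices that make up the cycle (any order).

1, 2, 5, 6, 9

DFS with gray/black marking from 1:
1 gray
  6 gray
    2 gray
      9 gray
        10 gray
          7 gray
          7 black
        10 black
        5 gray
          5→1: 1 is gray → back edge
Back edge closes the cycle 1 → 6 → 2 → 9 → 5 → 1; its vertices are {1, 2, 5, 6, 9}.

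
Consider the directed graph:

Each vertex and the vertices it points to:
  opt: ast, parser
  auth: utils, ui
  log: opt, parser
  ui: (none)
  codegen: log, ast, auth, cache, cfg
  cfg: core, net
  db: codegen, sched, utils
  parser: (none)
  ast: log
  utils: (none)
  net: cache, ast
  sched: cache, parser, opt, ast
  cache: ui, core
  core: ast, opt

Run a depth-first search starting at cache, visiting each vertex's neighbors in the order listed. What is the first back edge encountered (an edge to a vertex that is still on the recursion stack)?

opt→ast

DFS from cache (visiting each vertex's neighbors in the order listed); mark gray on enter, black on exit:
cache gray
  ui gray
  ui black
  core gray
    ast gray
      log gray
        opt gray
          opt→ast: ast is gray → back edge
First back edge: opt → ast.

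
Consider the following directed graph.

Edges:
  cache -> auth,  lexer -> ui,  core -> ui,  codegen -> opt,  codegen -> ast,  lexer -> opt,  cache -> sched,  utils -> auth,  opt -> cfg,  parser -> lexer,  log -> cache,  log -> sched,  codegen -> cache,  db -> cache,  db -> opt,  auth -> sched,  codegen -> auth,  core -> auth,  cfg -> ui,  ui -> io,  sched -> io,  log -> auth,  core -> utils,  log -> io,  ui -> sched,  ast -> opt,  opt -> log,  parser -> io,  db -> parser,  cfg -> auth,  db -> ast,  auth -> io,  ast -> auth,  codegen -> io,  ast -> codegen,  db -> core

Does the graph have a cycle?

DFS with white/gray/black marking, starting from opt:
opt gray
  log gray
    io gray
    io black
    sched gray
      sched→io: io black — skip
    sched black
    cache gray
      auth gray
        auth→sched: sched black — skip
        auth→io: io black — skip
      auth black
      cache→sched: sched black — skip
    cache black
    log→auth: auth black — skip
  log black
  cfg gray
    cfg→auth: auth black — skip
    ui gray
      ui→sched: sched black — skip
      ui→io: io black — skip
    ui black
  cfg black
opt black
parser gray
  lexer gray
    lexer→opt: opt black — skip
    lexer→ui: ui black — skip
  lexer black
  parser→io: io black — skip
parser black
core gray
  utils gray
    utils→auth: auth black — skip
  utils black
  core→ui: ui black — skip
  core→auth: auth black — skip
core black
ast gray
  codegen gray
    codegen→auth: auth black — skip
    codegen→cache: cache black — skip
    codegen→ast: ast is gray → back edge
Back edge found, so a cycle exists: ast → codegen → ast.

Yes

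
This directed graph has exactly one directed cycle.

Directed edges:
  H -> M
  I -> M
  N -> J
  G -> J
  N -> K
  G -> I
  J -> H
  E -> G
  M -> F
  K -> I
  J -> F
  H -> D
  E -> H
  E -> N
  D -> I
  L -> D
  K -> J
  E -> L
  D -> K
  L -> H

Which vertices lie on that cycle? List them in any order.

D, H, J, K

DFS with gray/black marking from H:
H gray
  M gray
    F gray
    F black
  M black
  D gray
    I gray
      I→M: M black — skip
    I black
    K gray
      K→I: I black — skip
      J gray
        J→H: H is gray → back edge
Back edge closes the cycle H → D → K → J → H; its vertices are {D, H, J, K}.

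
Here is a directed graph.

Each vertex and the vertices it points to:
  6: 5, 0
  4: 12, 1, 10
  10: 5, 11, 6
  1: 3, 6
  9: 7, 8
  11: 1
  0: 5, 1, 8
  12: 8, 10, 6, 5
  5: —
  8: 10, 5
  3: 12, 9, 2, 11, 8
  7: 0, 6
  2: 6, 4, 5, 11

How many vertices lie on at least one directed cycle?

A vertex is on a directed cycle iff it belongs to a strongly connected component of size ≥ 2 (or has a self-loop).
The vertices on cycles are {0, 1, 2, 3, 4, 6, 7, 8, 9, 10, 11, 12} — 12 in total.

12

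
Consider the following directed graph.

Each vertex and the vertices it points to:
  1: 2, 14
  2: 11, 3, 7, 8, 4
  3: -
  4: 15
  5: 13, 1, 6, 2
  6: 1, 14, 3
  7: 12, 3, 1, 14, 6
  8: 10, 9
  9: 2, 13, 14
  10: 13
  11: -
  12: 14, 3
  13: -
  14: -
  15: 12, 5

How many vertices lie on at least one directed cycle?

9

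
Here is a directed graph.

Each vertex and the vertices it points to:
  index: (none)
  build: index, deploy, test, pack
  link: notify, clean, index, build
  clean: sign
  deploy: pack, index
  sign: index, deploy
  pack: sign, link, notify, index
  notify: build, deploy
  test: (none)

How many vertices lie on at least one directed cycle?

7

A vertex is on a directed cycle iff it belongs to a strongly connected component of size ≥ 2 (or has a self-loop).
The vertices on cycles are {link, pack, sign, build, clean, deploy, notify} — 7 in total.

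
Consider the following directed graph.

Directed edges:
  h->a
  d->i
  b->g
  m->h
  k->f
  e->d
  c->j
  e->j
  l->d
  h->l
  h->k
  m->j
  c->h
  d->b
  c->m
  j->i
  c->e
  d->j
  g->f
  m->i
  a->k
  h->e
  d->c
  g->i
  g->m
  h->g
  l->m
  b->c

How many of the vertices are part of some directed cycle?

8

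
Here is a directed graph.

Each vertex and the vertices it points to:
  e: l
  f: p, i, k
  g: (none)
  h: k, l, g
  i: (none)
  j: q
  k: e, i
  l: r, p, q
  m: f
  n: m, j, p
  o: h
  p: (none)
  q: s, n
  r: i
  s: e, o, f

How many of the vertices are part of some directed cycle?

A vertex is on a directed cycle iff it belongs to a strongly connected component of size ≥ 2 (or has a self-loop).
The vertices on cycles are {e, f, h, j, k, l, m, n, o, q, s} — 11 in total.

11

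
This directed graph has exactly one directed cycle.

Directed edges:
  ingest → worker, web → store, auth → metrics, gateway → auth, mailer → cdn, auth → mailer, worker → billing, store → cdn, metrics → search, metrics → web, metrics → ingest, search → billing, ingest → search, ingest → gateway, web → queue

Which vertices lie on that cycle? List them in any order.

DFS with gray/black marking from ingest:
ingest gray
  worker gray
    billing gray
    billing black
  worker black
  gateway gray
    auth gray
      mailer gray
        cdn gray
        cdn black
      mailer black
      metrics gray
        search gray
          search→billing: billing black — skip
        search black
        web gray
          queue gray
          queue black
          store gray
            store→cdn: cdn black — skip
          store black
        web black
        metrics→ingest: ingest is gray → back edge
Back edge closes the cycle ingest → gateway → auth → metrics → ingest; its vertices are {auth, ingest, gateway, metrics}.

auth, ingest, gateway, metrics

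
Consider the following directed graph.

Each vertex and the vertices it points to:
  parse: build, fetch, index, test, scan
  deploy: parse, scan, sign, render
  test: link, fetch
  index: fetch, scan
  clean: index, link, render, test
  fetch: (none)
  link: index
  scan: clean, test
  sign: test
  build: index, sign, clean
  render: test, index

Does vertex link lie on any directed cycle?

Yes

link is on a cycle iff link can reach itself via ≥1 edge.
link → index → scan → clean → link — yes.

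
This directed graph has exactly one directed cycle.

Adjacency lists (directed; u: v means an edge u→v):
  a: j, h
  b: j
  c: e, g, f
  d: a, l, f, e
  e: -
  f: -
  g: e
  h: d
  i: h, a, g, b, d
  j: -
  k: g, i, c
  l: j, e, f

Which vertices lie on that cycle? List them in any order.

a, d, h

DFS with gray/black marking from h:
h gray
  d gray
    a gray
      j gray
      j black
      a→h: h is gray → back edge
Back edge closes the cycle h → d → a → h; its vertices are {a, d, h}.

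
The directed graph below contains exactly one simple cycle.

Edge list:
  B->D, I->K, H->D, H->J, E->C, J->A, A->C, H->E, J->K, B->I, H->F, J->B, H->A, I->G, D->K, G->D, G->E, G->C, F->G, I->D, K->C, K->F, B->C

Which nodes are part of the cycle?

DFS with gray/black marking from F:
F gray
  G gray
    D gray
      K gray
        C gray
        C black
        K→F: F is gray → back edge
Back edge closes the cycle F → G → D → K → F; its vertices are {D, F, G, K}.

D, F, G, K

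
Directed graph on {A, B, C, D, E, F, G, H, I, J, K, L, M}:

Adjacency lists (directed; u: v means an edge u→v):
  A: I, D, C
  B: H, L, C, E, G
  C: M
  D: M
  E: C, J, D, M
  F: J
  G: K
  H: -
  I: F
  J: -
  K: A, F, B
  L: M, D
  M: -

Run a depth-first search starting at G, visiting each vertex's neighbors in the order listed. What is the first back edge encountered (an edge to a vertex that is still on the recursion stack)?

B→G

DFS from G (visiting each vertex's neighbors in the order listed); mark gray on enter, black on exit:
G gray
  K gray
    A gray
      I gray
        F gray
          J gray
          J black
        F black
      I black
      D gray
        M gray
        M black
      D black
      C gray
        C→M: M black — skip
      C black
    A black
    K→F: F black — skip
    B gray
      H gray
      H black
      L gray
        L→M: M black — skip
        L→D: D black — skip
      L black
      B→C: C black — skip
      E gray
        E→C: C black — skip
        E→J: J black — skip
        E→D: D black — skip
        E→M: M black — skip
      E black
      B→G: G is gray → back edge
First back edge: B → G.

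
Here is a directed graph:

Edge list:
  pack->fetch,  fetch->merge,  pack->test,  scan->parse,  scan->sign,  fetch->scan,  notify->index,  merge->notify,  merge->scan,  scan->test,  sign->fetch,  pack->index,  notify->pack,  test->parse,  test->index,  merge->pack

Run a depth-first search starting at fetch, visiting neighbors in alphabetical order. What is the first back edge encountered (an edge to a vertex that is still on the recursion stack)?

DFS from fetch (visiting neighbors in alphabetical order); mark gray on enter, black on exit:
fetch gray
  merge gray
    notify gray
      index gray
      index black
      pack gray
        pack→fetch: fetch is gray → back edge
First back edge: pack → fetch.

pack->fetch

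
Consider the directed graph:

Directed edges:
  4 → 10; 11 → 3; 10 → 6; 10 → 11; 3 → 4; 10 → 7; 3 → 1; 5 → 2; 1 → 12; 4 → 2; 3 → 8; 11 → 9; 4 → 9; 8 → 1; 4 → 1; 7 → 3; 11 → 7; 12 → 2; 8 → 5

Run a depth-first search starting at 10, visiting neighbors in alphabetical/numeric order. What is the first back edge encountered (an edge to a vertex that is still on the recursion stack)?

DFS from 10 (visiting neighbors in alphabetical/numeric order); mark gray on enter, black on exit:
10 gray
  6 gray
  6 black
  7 gray
    3 gray
      1 gray
        12 gray
          2 gray
          2 black
        12 black
      1 black
      4 gray
        4→1: 1 black — skip
        4→2: 2 black — skip
        9 gray
        9 black
        4→10: 10 is gray → back edge
First back edge: 4 → 10.

4->10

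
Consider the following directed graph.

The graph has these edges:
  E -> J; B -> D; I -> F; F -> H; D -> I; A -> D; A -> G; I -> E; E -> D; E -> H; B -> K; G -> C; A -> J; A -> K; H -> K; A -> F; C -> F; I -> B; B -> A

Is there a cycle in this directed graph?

Yes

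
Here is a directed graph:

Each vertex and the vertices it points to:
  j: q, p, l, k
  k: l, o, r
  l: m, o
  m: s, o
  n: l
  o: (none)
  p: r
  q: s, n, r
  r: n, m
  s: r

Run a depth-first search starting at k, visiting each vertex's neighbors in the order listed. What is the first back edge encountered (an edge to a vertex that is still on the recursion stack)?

n->l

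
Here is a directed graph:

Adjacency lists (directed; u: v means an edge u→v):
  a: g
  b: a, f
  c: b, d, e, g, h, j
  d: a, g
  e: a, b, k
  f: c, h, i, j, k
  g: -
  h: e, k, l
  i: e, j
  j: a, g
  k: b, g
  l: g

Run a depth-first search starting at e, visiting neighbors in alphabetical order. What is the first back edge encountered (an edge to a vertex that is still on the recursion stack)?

DFS from e (visiting neighbors in alphabetical order); mark gray on enter, black on exit:
e gray
  a gray
    g gray
    g black
  a black
  b gray
    b→a: a black — skip
    f gray
      c gray
        c→b: b is gray → back edge
First back edge: c → b.

c→b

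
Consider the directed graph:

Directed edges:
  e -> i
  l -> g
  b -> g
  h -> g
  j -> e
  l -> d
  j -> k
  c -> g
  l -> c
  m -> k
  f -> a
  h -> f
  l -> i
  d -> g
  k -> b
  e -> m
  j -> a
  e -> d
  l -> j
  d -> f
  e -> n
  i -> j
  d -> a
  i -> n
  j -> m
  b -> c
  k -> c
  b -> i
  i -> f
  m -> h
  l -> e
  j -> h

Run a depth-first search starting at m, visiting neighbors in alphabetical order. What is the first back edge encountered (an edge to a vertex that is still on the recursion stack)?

e->i

DFS from m (visiting neighbors in alphabetical order); mark gray on enter, black on exit:
m gray
  h gray
    f gray
      a gray
      a black
    f black
    g gray
    g black
  h black
  k gray
    b gray
      c gray
        c→g: g black — skip
      c black
      b→g: g black — skip
      i gray
        i→f: f black — skip
        j gray
          j→a: a black — skip
          e gray
            d gray
              d→a: a black — skip
              d→f: f black — skip
              d→g: g black — skip
            d black
            e→i: i is gray → back edge
First back edge: e → i.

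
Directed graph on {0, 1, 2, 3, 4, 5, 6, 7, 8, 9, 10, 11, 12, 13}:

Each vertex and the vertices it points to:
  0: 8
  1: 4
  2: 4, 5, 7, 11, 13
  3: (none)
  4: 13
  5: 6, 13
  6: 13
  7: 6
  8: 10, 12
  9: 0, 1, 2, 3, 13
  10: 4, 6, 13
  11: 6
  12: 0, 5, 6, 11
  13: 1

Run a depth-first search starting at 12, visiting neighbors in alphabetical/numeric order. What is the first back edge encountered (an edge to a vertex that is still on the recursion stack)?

1->4

DFS from 12 (visiting neighbors in alphabetical/numeric order); mark gray on enter, black on exit:
12 gray
  0 gray
    8 gray
      10 gray
        4 gray
          13 gray
            1 gray
              1→4: 4 is gray → back edge
First back edge: 1 → 4.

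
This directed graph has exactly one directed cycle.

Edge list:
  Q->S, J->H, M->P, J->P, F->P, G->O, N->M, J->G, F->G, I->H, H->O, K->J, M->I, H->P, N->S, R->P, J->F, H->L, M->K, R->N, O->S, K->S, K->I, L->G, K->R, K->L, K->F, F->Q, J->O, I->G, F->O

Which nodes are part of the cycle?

DFS with gray/black marking from K:
K gray
  J gray
    O gray
      S gray
      S black
    O black
    P gray
    P black
    F gray
      F→O: O black — skip
      G gray
        G→O: O black — skip
      G black
      F→P: P black — skip
      Q gray
        Q→S: S black — skip
      Q black
    F black
    J→G: G black — skip
    H gray
      H→P: P black — skip
      L gray
        L→G: G black — skip
      L black
      H→O: O black — skip
    H black
  J black
  R gray
    R→P: P black — skip
    N gray
      N→S: S black — skip
      M gray
        M→P: P black — skip
        M→K: K is gray → back edge
Back edge closes the cycle K → R → N → M → K; its vertices are {K, M, N, R}.

K, M, N, R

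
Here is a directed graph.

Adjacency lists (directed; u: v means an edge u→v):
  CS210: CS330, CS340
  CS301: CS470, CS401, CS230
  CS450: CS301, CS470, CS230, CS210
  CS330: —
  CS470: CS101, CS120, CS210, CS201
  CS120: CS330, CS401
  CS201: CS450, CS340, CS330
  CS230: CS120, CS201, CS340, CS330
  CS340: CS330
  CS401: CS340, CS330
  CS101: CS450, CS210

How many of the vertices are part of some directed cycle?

6

A vertex is on a directed cycle iff it belongs to a strongly connected component of size ≥ 2 (or has a self-loop).
The vertices on cycles are {CS101, CS201, CS230, CS301, CS450, CS470} — 6 in total.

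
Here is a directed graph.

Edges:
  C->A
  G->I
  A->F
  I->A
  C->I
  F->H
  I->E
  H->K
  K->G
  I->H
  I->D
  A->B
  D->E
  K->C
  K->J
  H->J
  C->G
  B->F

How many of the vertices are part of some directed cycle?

8

A vertex is on a directed cycle iff it belongs to a strongly connected component of size ≥ 2 (or has a self-loop).
The vertices on cycles are {A, B, C, F, G, H, I, K} — 8 in total.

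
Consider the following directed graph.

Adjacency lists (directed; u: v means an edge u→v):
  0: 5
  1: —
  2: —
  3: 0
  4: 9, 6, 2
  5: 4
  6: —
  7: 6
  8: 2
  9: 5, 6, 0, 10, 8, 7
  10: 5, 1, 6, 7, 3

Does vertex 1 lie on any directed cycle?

No

1 lies on a cycle iff there is a path from 1 back to itself.
Exploring from 1, it never reaches itself; equivalently, its strongly connected component is a singleton.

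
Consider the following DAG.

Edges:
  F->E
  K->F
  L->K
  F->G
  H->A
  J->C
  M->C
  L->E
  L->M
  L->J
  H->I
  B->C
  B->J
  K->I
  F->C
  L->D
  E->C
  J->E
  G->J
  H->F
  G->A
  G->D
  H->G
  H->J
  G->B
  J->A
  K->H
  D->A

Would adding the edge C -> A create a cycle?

No

Adding C→A creates a cycle iff A can already reach C.
Explore from A: no path reaches C. The graph stays acyclic.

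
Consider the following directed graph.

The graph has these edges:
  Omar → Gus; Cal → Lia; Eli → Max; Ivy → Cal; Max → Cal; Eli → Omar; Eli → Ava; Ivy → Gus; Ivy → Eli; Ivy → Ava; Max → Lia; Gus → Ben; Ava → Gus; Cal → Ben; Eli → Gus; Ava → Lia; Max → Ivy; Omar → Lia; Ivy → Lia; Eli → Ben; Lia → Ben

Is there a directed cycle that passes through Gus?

Gus lies on a cycle iff there is a path from Gus back to itself.
Exploring from Gus, it never reaches itself; equivalently, its strongly connected component is a singleton.

No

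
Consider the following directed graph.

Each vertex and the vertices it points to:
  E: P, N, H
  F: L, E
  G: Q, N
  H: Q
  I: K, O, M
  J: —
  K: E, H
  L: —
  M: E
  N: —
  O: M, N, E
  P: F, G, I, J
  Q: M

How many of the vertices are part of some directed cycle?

10

A vertex is on a directed cycle iff it belongs to a strongly connected component of size ≥ 2 (or has a self-loop).
The vertices on cycles are {E, F, G, H, I, K, M, O, P, Q} — 10 in total.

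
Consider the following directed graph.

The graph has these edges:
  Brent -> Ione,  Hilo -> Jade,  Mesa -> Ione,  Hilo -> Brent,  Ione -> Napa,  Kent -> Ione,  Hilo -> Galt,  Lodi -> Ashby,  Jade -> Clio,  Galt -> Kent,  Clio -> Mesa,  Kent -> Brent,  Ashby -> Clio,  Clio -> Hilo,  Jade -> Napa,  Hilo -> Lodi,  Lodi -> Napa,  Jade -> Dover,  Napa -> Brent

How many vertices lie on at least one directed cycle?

A vertex is on a directed cycle iff it belongs to a strongly connected component of size ≥ 2 (or has a self-loop).
The vertices on cycles are {Clio, Hilo, Ione, Jade, Lodi, Napa, Ashby, Brent} — 8 in total.

8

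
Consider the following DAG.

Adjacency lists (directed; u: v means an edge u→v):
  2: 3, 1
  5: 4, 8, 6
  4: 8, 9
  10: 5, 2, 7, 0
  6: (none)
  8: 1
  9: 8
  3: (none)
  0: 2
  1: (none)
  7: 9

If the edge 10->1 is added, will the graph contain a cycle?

No

Adding 10→1 creates a cycle iff 1 can already reach 10.
Explore from 1: no path reaches 10. The graph stays acyclic.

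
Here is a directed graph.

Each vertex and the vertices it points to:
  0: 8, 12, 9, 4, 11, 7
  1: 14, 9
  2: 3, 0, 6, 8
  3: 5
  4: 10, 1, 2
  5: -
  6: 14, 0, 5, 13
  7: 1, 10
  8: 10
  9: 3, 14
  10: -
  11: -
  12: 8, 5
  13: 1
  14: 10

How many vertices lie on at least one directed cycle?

4

A vertex is on a directed cycle iff it belongs to a strongly connected component of size ≥ 2 (or has a self-loop).
The vertices on cycles are {0, 2, 4, 6} — 4 in total.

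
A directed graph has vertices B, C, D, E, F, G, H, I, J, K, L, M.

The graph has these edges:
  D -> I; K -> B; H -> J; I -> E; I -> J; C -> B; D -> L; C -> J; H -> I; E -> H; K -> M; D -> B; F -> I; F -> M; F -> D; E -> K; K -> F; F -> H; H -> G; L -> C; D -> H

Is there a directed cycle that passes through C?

C lies on a cycle iff there is a path from C back to itself.
Exploring from C, it never reaches itself; equivalently, its strongly connected component is a singleton.

No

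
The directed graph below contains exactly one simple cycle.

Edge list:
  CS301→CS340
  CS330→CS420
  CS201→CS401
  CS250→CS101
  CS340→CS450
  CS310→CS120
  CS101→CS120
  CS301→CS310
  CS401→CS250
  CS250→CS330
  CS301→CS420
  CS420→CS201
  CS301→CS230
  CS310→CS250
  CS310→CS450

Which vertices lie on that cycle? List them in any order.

CS201, CS250, CS330, CS401, CS420

DFS with gray/black marking from CS250:
CS250 gray
  CS330 gray
    CS420 gray
      CS201 gray
        CS401 gray
          CS401→CS250: CS250 is gray → back edge
Back edge closes the cycle CS250 → CS330 → CS420 → CS201 → CS401 → CS250; its vertices are {CS201, CS250, CS330, CS401, CS420}.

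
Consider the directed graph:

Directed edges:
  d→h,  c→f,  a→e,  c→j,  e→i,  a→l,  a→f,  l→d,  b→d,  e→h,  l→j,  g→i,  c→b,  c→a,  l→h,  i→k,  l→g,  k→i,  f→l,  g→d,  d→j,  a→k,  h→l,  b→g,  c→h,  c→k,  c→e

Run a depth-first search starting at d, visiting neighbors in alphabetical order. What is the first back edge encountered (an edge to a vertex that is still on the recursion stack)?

l→d

DFS from d (visiting neighbors in alphabetical order); mark gray on enter, black on exit:
d gray
  h gray
    l gray
      l→d: d is gray → back edge
First back edge: l → d.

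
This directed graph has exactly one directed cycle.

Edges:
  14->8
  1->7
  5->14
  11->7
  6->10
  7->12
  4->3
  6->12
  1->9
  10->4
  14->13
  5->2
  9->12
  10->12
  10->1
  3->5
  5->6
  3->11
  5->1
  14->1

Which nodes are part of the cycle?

3, 4, 5, 6, 10

DFS with gray/black marking from 3:
3 gray
  5 gray
    14 gray
      13 gray
      13 black
      1 gray
        7 gray
          12 gray
          12 black
        7 black
        9 gray
          9→12: 12 black — skip
        9 black
      1 black
      8 gray
      8 black
    14 black
    5→1: 1 black — skip
    2 gray
    2 black
    6 gray
      10 gray
        4 gray
          4→3: 3 is gray → back edge
Back edge closes the cycle 3 → 5 → 6 → 10 → 4 → 3; its vertices are {3, 4, 5, 6, 10}.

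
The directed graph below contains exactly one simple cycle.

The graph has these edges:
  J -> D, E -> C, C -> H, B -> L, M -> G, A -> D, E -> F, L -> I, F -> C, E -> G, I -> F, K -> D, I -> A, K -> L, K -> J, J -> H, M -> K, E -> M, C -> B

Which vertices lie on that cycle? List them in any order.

B, C, F, I, L

DFS with gray/black marking from C:
C gray
  B gray
    L gray
      I gray
        A gray
          D gray
          D black
        A black
        F gray
          F→C: C is gray → back edge
Back edge closes the cycle C → B → L → I → F → C; its vertices are {B, C, F, I, L}.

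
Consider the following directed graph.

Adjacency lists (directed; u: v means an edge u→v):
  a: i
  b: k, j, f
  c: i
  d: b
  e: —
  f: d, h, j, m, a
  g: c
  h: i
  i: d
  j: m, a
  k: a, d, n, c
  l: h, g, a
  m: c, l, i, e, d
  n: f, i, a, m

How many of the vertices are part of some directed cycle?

13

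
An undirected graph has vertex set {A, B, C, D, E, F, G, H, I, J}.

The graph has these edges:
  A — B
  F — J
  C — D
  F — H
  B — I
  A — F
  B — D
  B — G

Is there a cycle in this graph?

DFS, tracking each vertex's parent; an edge to a visited non-parent vertex closes a cycle.
Start from F:
visit F (parent –)
  visit A (parent F)
    visit B (parent A)
      visit G (parent B)
        G–B: parent, skip
      visit D (parent B)
        D–B: parent, skip
        visit C (parent D)
          C–D: parent, skip
      visit I (parent B)
        I–B: parent, skip
      B–A: parent, skip
    A–F: parent, skip
  visit J (parent F)
    J–F: parent, skip
  visit H (parent F)
    H–F: parent, skip
visit E (parent –)
No non-parent visited neighbor found — the graph is a forest.

No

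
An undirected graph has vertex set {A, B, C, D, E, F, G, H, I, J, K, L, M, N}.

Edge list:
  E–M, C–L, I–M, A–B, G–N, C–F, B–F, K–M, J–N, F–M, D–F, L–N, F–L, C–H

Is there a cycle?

Yes

DFS, tracking each vertex's parent; an edge to a visited non-parent vertex closes a cycle.
Start from C:
visit C (parent –)
  visit L (parent C)
    L–C: parent, skip
    visit N (parent L)
      N–L: parent, skip
      visit G (parent N)
        G–N: parent, skip
      visit J (parent N)
        J–N: parent, skip
    visit F (parent L)
      F–C: C visited and ≠ parent → cycle
Cycle: C – L – F – C.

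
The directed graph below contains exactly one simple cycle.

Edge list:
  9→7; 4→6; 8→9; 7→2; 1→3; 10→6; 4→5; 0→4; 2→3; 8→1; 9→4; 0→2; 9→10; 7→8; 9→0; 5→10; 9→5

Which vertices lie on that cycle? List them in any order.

DFS with gray/black marking from 8:
8 gray
  1 gray
    3 gray
    3 black
  1 black
  9 gray
    5 gray
      10 gray
        6 gray
        6 black
      10 black
    5 black
    0 gray
      4 gray
        4→5: 5 black — skip
        4→6: 6 black — skip
      4 black
      2 gray
        2→3: 3 black — skip
      2 black
    0 black
    7 gray
      7→2: 2 black — skip
      7→8: 8 is gray → back edge
Back edge closes the cycle 8 → 9 → 7 → 8; its vertices are {7, 8, 9}.

7, 8, 9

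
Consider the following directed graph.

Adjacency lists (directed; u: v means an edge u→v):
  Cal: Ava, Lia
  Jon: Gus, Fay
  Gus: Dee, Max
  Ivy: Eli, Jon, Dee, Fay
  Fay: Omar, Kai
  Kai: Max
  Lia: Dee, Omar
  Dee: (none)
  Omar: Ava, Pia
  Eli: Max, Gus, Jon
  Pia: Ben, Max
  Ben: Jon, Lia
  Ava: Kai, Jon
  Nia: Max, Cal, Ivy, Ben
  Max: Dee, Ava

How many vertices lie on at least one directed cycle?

10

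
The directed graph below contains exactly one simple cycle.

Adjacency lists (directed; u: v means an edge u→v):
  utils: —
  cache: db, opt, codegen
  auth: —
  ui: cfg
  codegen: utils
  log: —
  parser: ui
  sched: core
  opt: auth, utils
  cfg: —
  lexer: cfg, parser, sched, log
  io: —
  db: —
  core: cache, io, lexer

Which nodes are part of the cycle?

core, lexer, sched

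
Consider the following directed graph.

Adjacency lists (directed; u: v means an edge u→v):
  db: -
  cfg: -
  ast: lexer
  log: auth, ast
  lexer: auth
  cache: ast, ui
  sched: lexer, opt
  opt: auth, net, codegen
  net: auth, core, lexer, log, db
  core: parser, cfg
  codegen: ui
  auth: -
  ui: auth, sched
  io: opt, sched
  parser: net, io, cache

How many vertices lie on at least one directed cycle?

A vertex is on a directed cycle iff it belongs to a strongly connected component of size ≥ 2 (or has a self-loop).
The vertices on cycles are {io, ui, net, opt, core, cache, sched, parser, codegen} — 9 in total.

9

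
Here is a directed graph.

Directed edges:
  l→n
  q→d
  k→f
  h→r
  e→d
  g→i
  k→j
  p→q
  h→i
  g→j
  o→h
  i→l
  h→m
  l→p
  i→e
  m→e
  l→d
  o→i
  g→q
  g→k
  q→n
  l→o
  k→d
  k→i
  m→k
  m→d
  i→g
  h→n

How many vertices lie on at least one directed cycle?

7

A vertex is on a directed cycle iff it belongs to a strongly connected component of size ≥ 2 (or has a self-loop).
The vertices on cycles are {g, h, i, k, l, m, o} — 7 in total.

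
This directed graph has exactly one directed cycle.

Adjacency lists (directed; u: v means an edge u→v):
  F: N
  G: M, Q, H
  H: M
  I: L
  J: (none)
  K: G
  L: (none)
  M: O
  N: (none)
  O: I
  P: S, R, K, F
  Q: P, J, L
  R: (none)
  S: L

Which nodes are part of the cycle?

G, K, P, Q

DFS with gray/black marking from P:
P gray
  S gray
    L gray
    L black
  S black
  R gray
  R black
  K gray
    G gray
      M gray
        O gray
          I gray
            I→L: L black — skip
          I black
        O black
      M black
      Q gray
        Q→P: P is gray → back edge
Back edge closes the cycle P → K → G → Q → P; its vertices are {G, K, P, Q}.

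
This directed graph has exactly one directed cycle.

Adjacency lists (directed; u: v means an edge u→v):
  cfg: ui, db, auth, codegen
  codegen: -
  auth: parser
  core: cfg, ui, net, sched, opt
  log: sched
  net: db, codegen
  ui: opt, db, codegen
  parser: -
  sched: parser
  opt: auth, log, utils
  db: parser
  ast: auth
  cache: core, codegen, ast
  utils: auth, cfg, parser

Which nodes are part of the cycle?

ui, cfg, opt, utils

DFS with gray/black marking from opt:
opt gray
  auth gray
    parser gray
    parser black
  auth black
  log gray
    sched gray
      sched→parser: parser black — skip
    sched black
  log black
  utils gray
    utils→auth: auth black — skip
    cfg gray
      ui gray
        ui→opt: opt is gray → back edge
Back edge closes the cycle opt → utils → cfg → ui → opt; its vertices are {ui, cfg, opt, utils}.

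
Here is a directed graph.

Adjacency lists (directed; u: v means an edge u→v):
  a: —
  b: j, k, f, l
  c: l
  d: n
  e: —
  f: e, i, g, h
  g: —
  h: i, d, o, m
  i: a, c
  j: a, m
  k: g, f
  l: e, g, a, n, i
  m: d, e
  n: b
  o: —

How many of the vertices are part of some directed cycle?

11

A vertex is on a directed cycle iff it belongs to a strongly connected component of size ≥ 2 (or has a self-loop).
The vertices on cycles are {b, c, d, f, h, i, j, k, l, m, n} — 11 in total.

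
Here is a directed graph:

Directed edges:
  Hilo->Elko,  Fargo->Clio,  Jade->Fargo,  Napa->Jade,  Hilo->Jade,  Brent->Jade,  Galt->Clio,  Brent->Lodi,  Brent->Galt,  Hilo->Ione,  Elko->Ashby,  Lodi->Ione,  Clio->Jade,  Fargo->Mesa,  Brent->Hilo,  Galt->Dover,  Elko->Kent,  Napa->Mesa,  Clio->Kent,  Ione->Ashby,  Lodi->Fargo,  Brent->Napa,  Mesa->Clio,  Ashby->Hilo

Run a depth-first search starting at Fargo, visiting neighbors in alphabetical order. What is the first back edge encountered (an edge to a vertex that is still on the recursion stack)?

Jade->Fargo

DFS from Fargo (visiting neighbors in alphabetical order); mark gray on enter, black on exit:
Fargo gray
  Clio gray
    Jade gray
      Jade→Fargo: Fargo is gray → back edge
First back edge: Jade → Fargo.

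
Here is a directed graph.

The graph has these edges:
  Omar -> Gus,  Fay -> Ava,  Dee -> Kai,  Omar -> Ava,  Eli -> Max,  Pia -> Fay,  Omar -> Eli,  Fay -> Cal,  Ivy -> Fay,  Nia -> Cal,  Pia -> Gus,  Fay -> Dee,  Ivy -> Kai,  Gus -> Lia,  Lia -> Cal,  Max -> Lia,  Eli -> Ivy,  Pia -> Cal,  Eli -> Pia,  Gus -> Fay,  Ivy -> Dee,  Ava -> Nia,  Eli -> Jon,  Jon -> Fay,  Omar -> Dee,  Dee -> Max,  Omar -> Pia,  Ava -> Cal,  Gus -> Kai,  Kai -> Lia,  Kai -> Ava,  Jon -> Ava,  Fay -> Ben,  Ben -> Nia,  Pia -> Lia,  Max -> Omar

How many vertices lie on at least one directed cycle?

A vertex is on a directed cycle iff it belongs to a strongly connected component of size ≥ 2 (or has a self-loop).
The vertices on cycles are {Dee, Eli, Fay, Gus, Ivy, Jon, Max, Pia, Omar} — 9 in total.

9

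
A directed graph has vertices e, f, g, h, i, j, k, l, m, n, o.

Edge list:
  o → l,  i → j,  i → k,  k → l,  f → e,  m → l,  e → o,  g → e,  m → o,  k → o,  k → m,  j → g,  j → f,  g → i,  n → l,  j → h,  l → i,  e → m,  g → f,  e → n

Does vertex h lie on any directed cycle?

No

h lies on a cycle iff there is a path from h back to itself.
Exploring from h, it never reaches itself; equivalently, its strongly connected component is a singleton.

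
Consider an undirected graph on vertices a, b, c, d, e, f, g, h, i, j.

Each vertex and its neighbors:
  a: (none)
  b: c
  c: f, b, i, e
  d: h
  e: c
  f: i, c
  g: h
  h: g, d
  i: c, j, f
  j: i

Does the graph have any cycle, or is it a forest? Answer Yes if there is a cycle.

Yes

DFS, tracking each vertex's parent; an edge to a visited non-parent vertex closes a cycle.
Start from d:
visit d (parent –)
  visit h (parent d)
    visit g (parent h)
      g–h: parent, skip
    h–d: parent, skip
visit a (parent –)
visit b (parent –)
  visit c (parent b)
    visit f (parent c)
      visit i (parent f)
        i–c: c visited and ≠ parent → cycle
Cycle: c – f – i – c.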